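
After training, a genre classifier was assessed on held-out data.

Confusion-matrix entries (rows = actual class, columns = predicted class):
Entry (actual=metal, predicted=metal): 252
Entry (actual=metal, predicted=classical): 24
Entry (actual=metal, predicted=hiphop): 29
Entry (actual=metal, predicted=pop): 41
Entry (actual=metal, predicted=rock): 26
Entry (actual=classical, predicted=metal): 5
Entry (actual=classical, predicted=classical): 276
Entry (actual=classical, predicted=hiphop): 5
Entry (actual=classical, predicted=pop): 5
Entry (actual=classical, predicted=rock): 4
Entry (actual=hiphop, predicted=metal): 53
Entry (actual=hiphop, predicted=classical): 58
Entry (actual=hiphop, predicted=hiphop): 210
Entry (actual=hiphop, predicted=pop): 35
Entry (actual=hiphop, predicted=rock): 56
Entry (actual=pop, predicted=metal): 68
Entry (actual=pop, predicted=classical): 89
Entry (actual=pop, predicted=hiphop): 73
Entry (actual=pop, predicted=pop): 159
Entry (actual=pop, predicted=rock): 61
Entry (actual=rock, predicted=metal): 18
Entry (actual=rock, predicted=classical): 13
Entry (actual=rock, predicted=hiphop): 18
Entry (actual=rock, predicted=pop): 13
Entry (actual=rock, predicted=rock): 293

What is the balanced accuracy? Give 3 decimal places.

Balanced accuracy = mean of per-class recall.
  metal: recall = 252/372 = 0.6774
  classical: recall = 276/295 = 0.9356
  hiphop: recall = 210/412 = 0.5097
  pop: recall = 159/450 = 0.3533
  rock: recall = 293/355 = 0.8254
Mean = (0.6774 + 0.9356 + 0.5097 + 0.3533 + 0.8254) / 5 = 0.660

0.660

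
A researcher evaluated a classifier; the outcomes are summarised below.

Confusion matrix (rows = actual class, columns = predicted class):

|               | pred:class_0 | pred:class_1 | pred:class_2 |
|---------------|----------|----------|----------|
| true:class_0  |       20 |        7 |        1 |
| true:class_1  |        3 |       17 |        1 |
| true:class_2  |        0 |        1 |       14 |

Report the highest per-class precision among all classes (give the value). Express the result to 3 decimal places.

Per-class precision (TP/(TP+FP)):
  class_0: TP=20, FP=3+0=3 → 20/23 = 0.8696
  class_1: TP=17, FP=7+1=8 → 17/25 = 0.6800
  class_2: TP=14, FP=1+1=2 → 14/16 = 0.8750
Highest is class 'class_2' with precision = 0.875.

0.875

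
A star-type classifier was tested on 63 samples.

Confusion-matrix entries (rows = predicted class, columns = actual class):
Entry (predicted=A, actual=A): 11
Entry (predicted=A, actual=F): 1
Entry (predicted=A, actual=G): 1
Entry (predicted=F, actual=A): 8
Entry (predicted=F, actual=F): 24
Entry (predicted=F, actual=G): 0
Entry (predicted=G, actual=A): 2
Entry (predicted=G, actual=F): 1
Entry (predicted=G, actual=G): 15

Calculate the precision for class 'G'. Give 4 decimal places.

0.8333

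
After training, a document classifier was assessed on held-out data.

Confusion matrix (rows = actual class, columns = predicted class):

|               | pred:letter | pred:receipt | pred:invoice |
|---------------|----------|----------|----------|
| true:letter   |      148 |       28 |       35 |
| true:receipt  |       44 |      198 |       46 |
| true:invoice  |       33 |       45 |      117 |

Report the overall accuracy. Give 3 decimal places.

0.667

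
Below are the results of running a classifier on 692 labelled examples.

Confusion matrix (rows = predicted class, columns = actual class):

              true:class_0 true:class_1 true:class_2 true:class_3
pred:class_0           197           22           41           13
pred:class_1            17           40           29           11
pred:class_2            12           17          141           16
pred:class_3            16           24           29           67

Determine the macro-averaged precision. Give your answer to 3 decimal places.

Per-class precision (TP/(TP+FP)):
  class_0: TP=197, FP=22+41+13=76 → 197/273 = 0.7216
  class_1: TP=40, FP=17+29+11=57 → 40/97 = 0.4124
  class_2: TP=141, FP=12+17+16=45 → 141/186 = 0.7581
  class_3: TP=67, FP=16+24+29=69 → 67/136 = 0.4926
Macro-precision = mean = (0.7216 + 0.4124 + 0.7581 + 0.4926) / 4 = 0.596

0.596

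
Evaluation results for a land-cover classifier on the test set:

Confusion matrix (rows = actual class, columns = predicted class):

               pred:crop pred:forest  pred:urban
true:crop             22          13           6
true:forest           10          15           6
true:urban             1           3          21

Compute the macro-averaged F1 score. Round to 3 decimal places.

Per-class F1 score (2·TP/(2·TP+FP+FN)):
  crop: TP=22, FP=10+1=11, FN=13+6=19 → 44/74 = 0.5946
  forest: TP=15, FP=13+3=16, FN=10+6=16 → 30/62 = 0.4839
  urban: TP=21, FP=6+6=12, FN=1+3=4 → 42/58 = 0.7241
Macro-F1 score = mean = (0.5946 + 0.4839 + 0.7241) / 3 = 0.601

0.601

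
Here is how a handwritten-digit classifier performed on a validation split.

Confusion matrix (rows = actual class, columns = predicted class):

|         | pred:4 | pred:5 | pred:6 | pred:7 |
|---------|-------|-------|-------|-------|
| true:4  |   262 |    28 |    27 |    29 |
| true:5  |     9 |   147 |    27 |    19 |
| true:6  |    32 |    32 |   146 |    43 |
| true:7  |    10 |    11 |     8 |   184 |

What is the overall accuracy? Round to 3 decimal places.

Accuracy = trace / total = (262+147+146+184=739) / 1014 = 739/1014 = 0.729

0.729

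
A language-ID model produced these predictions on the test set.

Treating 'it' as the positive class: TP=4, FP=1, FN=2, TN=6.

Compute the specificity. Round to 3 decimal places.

Specificity = TN/(TN+FP) = 6/(6+1) = 0.857

0.857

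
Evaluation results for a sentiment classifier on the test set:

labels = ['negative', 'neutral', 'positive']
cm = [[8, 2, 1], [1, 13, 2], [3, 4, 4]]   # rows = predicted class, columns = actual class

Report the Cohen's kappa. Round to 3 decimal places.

0.469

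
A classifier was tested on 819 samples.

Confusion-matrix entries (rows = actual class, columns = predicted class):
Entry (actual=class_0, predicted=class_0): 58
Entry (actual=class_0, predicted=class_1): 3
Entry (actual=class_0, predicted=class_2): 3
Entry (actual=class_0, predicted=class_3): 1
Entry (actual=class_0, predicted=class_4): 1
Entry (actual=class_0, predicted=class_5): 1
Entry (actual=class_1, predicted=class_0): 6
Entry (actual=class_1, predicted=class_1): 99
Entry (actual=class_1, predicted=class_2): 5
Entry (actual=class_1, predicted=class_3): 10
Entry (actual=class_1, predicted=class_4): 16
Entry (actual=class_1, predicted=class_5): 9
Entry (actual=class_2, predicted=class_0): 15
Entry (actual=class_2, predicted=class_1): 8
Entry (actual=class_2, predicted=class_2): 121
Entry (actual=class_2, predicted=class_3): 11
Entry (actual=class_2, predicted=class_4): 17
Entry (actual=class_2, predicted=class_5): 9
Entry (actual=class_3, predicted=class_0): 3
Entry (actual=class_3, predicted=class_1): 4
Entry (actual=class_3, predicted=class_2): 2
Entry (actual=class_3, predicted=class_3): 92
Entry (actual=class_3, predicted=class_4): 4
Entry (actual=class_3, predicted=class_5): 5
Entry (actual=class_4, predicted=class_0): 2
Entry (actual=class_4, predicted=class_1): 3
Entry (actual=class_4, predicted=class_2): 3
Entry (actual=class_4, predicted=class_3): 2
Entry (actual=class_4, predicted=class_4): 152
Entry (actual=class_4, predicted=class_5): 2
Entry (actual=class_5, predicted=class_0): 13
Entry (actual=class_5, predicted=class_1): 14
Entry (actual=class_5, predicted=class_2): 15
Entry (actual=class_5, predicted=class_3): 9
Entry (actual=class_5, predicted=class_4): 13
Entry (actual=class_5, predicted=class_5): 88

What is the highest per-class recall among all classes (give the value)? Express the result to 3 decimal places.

Per-class recall (TP/(TP+FN)):
  class_0: TP=58, FN=3+3+1+1+1=9 → 58/67 = 0.8657
  class_1: TP=99, FN=6+5+10+16+9=46 → 99/145 = 0.6828
  class_2: TP=121, FN=15+8+11+17+9=60 → 121/181 = 0.6685
  class_3: TP=92, FN=3+4+2+4+5=18 → 92/110 = 0.8364
  class_4: TP=152, FN=2+3+3+2+2=12 → 152/164 = 0.9268
  class_5: TP=88, FN=13+14+15+9+13=64 → 88/152 = 0.5789
Highest is class 'class_4' with recall = 0.927.

0.927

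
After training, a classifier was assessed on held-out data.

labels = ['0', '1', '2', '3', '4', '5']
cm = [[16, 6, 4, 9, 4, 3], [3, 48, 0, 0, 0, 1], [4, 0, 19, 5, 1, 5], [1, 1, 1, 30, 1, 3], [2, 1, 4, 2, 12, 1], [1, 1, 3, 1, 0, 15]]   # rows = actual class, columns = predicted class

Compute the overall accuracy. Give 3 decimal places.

Accuracy = trace / total = (16+48+19+30+12+15=140) / 208 = 140/208 = 0.673

0.673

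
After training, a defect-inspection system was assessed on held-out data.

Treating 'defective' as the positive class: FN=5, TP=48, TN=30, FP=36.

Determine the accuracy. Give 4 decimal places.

0.6555

Accuracy = (TP+TN)/N = (48+30)/119 = 0.6555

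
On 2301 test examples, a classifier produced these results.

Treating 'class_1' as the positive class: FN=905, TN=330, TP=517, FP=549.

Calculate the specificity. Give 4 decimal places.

0.3754

Specificity = TN/(TN+FP) = 330/(330+549) = 0.3754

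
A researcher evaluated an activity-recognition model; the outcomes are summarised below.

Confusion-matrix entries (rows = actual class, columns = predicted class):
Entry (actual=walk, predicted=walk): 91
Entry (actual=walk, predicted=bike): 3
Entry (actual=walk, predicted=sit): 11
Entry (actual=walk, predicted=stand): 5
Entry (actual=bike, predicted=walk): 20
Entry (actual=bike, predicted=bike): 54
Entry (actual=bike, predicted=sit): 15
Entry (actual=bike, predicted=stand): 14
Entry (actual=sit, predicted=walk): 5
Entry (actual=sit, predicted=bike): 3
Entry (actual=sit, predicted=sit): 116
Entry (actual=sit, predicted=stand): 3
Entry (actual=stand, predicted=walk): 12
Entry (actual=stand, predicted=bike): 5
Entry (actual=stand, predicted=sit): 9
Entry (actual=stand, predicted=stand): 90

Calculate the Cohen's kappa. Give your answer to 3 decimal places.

0.691

Observed agreement pₒ = trace/N = 351/456 = 0.7697
Expected agreement pₑ = Σ (rowᵢ·colᵢ)/N² = (110·128 + 103·65 + 127·151 + 116·112)/456² = 0.2546
κ = (pₒ − pₑ)/(1 − pₑ) = (0.7697 − 0.2546)/(1 − 0.2546) = 0.691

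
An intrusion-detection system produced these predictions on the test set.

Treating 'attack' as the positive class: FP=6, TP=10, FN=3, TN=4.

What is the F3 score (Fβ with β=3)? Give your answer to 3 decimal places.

0.752

Fβ = (1+β²)·TP / ((1+β²)·TP + β²·FN + FP), with β²=9
= 10·10 / (10·10 + 9·3 + 6) = 0.752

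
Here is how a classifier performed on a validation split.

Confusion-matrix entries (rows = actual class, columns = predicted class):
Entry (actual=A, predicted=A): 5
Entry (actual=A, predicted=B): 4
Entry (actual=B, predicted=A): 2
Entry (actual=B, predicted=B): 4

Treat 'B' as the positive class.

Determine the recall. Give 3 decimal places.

0.667

Recall = TP/(TP+FN) = 4/(4+2) = 4/6 = 0.667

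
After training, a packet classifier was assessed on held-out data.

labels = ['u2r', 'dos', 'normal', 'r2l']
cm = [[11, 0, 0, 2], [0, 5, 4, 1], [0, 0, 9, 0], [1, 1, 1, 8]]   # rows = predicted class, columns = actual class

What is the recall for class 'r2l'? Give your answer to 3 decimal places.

0.727

Take TP from the diagonal, FP from the rest of the 'r2l' prediction marginal, FN from the rest of the 'r2l' actual marginal.
recall = TP/(TP+FN).
r2l: TP=8, FN=2+1+0=3 → 8/11 = 0.7273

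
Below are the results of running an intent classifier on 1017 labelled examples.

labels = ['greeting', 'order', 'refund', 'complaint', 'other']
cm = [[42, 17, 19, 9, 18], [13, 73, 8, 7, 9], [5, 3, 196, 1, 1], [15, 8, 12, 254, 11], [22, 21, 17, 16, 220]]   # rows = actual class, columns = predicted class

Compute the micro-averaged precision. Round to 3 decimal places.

0.772

Micro-averaging pools counts across classes: ΣTP=785, ΣFP=232, ΣFN=232.
Micro-precision = TP/(TP+FP) on pooled counts = 0.772 (equals overall accuracy in single-label multiclass).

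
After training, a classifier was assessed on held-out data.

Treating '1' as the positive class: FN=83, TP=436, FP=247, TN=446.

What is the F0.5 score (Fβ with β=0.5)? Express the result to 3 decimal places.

0.671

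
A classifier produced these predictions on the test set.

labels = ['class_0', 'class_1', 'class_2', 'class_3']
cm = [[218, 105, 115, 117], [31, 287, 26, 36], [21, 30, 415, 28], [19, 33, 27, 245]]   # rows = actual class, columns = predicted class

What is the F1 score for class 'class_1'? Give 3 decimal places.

F1 score = 2·TP/(2·TP+FP+FN).
class_1: TP=287, FP=105+30+33=168, FN=31+26+36=93 → 574/835 = 0.6874

0.687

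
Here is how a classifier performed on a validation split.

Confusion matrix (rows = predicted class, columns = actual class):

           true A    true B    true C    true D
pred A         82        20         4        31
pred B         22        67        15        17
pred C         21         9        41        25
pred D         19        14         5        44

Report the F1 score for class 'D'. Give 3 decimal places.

0.442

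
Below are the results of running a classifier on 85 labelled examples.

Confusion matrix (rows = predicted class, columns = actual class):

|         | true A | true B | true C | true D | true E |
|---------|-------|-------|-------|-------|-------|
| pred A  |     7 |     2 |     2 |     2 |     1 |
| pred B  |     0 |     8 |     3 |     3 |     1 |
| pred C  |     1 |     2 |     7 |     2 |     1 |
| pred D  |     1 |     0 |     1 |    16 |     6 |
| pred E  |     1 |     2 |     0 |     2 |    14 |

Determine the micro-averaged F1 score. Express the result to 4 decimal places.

Micro-averaging pools counts across classes: ΣTP=52, ΣFP=33, ΣFN=33.
Micro-F1 score = 2·TP/(2·TP+FP+FN) on pooled counts = 0.6118 (equals overall accuracy in single-label multiclass).

0.6118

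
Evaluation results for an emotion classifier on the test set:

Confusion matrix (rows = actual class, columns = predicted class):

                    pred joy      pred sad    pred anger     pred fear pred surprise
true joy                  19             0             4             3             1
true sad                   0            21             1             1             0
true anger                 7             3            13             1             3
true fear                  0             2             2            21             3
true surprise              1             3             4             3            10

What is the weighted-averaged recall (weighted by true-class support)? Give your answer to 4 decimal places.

0.6667

Per-class recall (TP/(TP+FN)):
  joy: TP=19, FN=0+4+3+1=8 → 19/27 = 0.70370
  sad: TP=21, FN=0+1+1+0=2 → 21/23 = 0.91304
  anger: TP=13, FN=7+3+1+3=14 → 13/27 = 0.48148
  fear: TP=21, FN=0+2+2+3=7 → 21/28 = 0.75000
  surprise: TP=10, FN=1+3+4+3=11 → 10/21 = 0.47619
Weighted-recall = Σ (supportᵢ/N)·recallᵢ with N=126: (27/126)·0.70370 + (23/126)·0.91304 + (27/126)·0.48148 + (28/126)·0.75000 + (21/126)·0.47619 = 0.6667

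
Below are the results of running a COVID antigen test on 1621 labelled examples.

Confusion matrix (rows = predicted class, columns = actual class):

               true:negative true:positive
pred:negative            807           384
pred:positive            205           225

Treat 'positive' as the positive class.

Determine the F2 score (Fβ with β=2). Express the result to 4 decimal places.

0.3925

Fβ = (1+β²)·TP / ((1+β²)·TP + β²·FN + FP), with β²=4
= 5·225 / (5·225 + 4·384 + 205) = 0.3925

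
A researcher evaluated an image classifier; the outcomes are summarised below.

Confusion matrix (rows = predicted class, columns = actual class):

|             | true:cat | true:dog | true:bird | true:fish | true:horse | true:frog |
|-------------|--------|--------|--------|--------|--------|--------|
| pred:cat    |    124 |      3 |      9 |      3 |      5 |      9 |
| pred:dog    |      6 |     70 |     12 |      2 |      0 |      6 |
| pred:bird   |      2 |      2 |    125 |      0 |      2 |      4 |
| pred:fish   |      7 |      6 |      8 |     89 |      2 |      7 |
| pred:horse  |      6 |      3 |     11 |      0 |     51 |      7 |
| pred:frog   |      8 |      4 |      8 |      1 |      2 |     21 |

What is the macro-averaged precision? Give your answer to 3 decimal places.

0.724

Per-class precision (TP/(TP+FP)):
  cat: TP=124, FP=3+9+3+5+9=29 → 124/153 = 0.8105
  dog: TP=70, FP=6+12+2+0+6=26 → 70/96 = 0.7292
  bird: TP=125, FP=2+2+0+2+4=10 → 125/135 = 0.9259
  fish: TP=89, FP=7+6+8+2+7=30 → 89/119 = 0.7479
  horse: TP=51, FP=6+3+11+0+7=27 → 51/78 = 0.6538
  frog: TP=21, FP=8+4+8+1+2=23 → 21/44 = 0.4773
Macro-precision = mean = (0.8105 + 0.7292 + 0.9259 + 0.7479 + 0.6538 + 0.4773) / 6 = 0.724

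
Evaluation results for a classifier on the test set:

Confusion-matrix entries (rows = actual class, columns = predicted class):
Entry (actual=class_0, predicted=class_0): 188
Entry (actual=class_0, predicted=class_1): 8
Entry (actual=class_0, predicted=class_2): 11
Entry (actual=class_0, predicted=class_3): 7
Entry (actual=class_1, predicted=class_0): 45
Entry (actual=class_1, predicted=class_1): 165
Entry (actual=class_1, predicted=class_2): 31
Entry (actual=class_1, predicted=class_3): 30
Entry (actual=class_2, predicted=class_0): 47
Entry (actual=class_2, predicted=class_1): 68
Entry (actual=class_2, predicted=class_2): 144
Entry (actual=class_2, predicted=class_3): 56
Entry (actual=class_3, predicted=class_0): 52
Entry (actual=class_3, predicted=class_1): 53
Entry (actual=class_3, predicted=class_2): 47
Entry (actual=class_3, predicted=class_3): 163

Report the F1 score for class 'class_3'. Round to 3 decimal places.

0.571

One-vs-rest for 'class_3': TP = diagonal; FP = other classes predicted 'class_3'; FN = 'class_3' predicted as other.
F1 score = 2·TP/(2·TP+FP+FN).
class_3: TP=163, FP=7+30+56=93, FN=52+53+47=152 → 326/571 = 0.5709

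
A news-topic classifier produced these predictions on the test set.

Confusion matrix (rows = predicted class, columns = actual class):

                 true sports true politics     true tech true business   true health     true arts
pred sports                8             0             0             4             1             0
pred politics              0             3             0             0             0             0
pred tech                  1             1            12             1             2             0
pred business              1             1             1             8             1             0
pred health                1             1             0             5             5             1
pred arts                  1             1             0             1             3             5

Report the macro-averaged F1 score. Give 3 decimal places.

0.591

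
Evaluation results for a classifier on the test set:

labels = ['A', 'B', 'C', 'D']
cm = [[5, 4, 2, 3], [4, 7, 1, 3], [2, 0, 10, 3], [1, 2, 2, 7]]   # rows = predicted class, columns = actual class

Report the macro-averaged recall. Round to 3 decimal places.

Per-class recall (TP/(TP+FN)):
  A: TP=5, FN=4+2+1=7 → 5/12 = 0.4167
  B: TP=7, FN=4+0+2=6 → 7/13 = 0.5385
  C: TP=10, FN=2+1+2=5 → 10/15 = 0.6667
  D: TP=7, FN=3+3+3=9 → 7/16 = 0.4375
Macro-recall = mean = (0.4167 + 0.5385 + 0.6667 + 0.4375) / 4 = 0.515

0.515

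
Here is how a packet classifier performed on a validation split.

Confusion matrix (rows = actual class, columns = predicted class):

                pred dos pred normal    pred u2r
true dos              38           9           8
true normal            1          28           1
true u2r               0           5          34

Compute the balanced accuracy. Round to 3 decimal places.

Balanced accuracy = mean of per-class recall.
  dos: recall = 38/55 = 0.6909
  normal: recall = 28/30 = 0.9333
  u2r: recall = 34/39 = 0.8718
Mean = (0.6909 + 0.9333 + 0.8718) / 3 = 0.832

0.832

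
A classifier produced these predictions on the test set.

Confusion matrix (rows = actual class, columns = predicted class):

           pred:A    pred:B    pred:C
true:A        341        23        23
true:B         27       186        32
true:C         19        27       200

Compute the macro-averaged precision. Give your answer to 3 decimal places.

Per-class precision (TP/(TP+FP)):
  A: TP=341, FP=27+19=46 → 341/387 = 0.8811
  B: TP=186, FP=23+27=50 → 186/236 = 0.7881
  C: TP=200, FP=23+32=55 → 200/255 = 0.7843
Macro-precision = mean = (0.8811 + 0.7881 + 0.7843) / 3 = 0.818

0.818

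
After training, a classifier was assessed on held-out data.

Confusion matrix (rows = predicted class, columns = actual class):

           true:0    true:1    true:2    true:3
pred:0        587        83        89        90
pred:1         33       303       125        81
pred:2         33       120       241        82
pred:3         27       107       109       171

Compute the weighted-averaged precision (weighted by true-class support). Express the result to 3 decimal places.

Per-class precision (TP/(TP+FP)):
  0: TP=587, FP=83+89+90=262 → 587/849 = 0.6914
  1: TP=303, FP=33+125+81=239 → 303/542 = 0.5590
  2: TP=241, FP=33+120+82=235 → 241/476 = 0.5063
  3: TP=171, FP=27+107+109=243 → 171/414 = 0.4130
Weighted-precision = Σ (supportᵢ/N)·precisionᵢ with N=2281: (680/2281)·0.6914 + (613/2281)·0.5590 + (564/2281)·0.5063 + (424/2281)·0.4130 = 0.558

0.558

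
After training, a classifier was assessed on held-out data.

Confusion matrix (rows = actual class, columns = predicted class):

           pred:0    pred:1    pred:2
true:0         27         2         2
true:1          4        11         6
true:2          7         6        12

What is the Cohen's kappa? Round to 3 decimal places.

0.460

Observed agreement pₒ = trace/N = 50/77 = 0.6494
Expected agreement pₑ = Σ (rowᵢ·colᵢ)/N² = (31·38 + 21·19 + 25·20)/77² = 0.3503
κ = (pₒ − pₑ)/(1 − pₑ) = (0.6494 − 0.3503)/(1 − 0.3503) = 0.460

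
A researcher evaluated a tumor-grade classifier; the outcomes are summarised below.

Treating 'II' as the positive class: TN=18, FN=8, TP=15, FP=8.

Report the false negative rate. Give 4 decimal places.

FNR = FN/(FN+TP) = 8/(8+15) = 0.3478

0.3478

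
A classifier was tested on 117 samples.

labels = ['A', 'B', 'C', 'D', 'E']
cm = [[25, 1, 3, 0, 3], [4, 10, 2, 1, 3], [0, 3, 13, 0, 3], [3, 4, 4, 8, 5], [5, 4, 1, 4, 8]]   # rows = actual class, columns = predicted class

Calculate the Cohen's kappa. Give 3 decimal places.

Observed agreement pₒ = trace/N = 64/117 = 0.5470
Expected agreement pₑ = Σ (rowᵢ·colᵢ)/N² = (32·37 + 20·22 + 19·23 + 24·13 + 22·22)/117² = 0.2087
κ = (pₒ − pₑ)/(1 − pₑ) = (0.5470 − 0.2087)/(1 − 0.2087) = 0.428

0.428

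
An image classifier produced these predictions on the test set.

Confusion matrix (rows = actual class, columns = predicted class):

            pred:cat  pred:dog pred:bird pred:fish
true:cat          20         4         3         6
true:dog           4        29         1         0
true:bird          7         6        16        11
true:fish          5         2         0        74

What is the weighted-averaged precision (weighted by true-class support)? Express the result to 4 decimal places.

Per-class precision (TP/(TP+FP)):
  cat: TP=20, FP=4+7+5=16 → 20/36 = 0.55556
  dog: TP=29, FP=4+6+2=12 → 29/41 = 0.70732
  bird: TP=16, FP=3+1+0=4 → 16/20 = 0.80000
  fish: TP=74, FP=6+0+11=17 → 74/91 = 0.81319
Weighted-precision = Σ (supportᵢ/N)·precisionᵢ with N=188: (33/188)·0.55556 + (34/188)·0.70732 + (40/188)·0.80000 + (81/188)·0.81319 = 0.7460

0.7460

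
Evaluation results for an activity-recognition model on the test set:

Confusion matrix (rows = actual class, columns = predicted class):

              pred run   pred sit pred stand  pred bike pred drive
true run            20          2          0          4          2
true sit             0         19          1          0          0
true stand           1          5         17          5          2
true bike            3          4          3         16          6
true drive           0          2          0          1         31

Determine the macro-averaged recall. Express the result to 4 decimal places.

Per-class recall (TP/(TP+FN)):
  run: TP=20, FN=2+0+4+2=8 → 20/28 = 0.71429
  sit: TP=19, FN=0+1+0+0=1 → 19/20 = 0.95000
  stand: TP=17, FN=1+5+5+2=13 → 17/30 = 0.56667
  bike: TP=16, FN=3+4+3+6=16 → 16/32 = 0.50000
  drive: TP=31, FN=0+2+0+1=3 → 31/34 = 0.91176
Macro-recall = mean = (0.71429 + 0.95000 + 0.56667 + 0.50000 + 0.91176) / 5 = 0.7285

0.7285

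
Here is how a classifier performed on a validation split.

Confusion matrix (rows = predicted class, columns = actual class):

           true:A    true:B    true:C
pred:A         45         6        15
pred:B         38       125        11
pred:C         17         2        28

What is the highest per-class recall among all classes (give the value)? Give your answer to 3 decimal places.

0.940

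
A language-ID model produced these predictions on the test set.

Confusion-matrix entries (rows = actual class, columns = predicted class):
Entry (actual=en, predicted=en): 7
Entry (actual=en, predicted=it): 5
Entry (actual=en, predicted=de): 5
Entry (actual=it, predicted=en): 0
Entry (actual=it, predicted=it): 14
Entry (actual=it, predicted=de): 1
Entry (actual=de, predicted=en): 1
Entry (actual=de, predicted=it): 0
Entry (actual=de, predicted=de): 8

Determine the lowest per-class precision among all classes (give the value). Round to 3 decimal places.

0.571

Per-class precision (TP/(TP+FP)):
  en: TP=7, FP=0+1=1 → 7/8 = 0.8750
  it: TP=14, FP=5+0=5 → 14/19 = 0.7368
  de: TP=8, FP=5+1=6 → 8/14 = 0.5714
Lowest is class 'de' with precision = 0.571.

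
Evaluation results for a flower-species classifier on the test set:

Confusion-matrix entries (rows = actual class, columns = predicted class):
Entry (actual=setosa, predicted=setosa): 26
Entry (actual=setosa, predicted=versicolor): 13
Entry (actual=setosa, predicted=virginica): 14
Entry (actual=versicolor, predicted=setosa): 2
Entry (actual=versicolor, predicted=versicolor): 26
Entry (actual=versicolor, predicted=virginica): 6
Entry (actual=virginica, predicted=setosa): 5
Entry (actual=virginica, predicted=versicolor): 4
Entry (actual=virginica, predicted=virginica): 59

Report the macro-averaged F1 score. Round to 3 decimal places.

Per-class F1 score (2·TP/(2·TP+FP+FN)):
  setosa: TP=26, FP=2+5=7, FN=13+14=27 → 52/86 = 0.6047
  versicolor: TP=26, FP=13+4=17, FN=2+6=8 → 52/77 = 0.6753
  virginica: TP=59, FP=14+6=20, FN=5+4=9 → 118/147 = 0.8027
Macro-F1 score = mean = (0.6047 + 0.6753 + 0.8027) / 3 = 0.694

0.694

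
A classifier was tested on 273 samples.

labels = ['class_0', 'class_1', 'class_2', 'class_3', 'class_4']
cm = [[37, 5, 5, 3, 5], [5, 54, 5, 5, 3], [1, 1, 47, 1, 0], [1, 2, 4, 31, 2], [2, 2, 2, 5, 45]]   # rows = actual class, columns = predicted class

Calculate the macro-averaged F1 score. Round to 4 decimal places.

Per-class F1 score (2·TP/(2·TP+FP+FN)):
  class_0: TP=37, FP=5+1+1+2=9, FN=5+5+3+5=18 → 74/101 = 0.73267
  class_1: TP=54, FP=5+1+2+2=10, FN=5+5+5+3=18 → 108/136 = 0.79412
  class_2: TP=47, FP=5+5+4+2=16, FN=1+1+1+0=3 → 94/113 = 0.83186
  class_3: TP=31, FP=3+5+1+5=14, FN=1+2+4+2=9 → 62/85 = 0.72941
  class_4: TP=45, FP=5+3+0+2=10, FN=2+2+2+5=11 → 90/111 = 0.81081
Macro-F1 score = mean = (0.73267 + 0.79412 + 0.83186 + 0.72941 + 0.81081) / 5 = 0.7798

0.7798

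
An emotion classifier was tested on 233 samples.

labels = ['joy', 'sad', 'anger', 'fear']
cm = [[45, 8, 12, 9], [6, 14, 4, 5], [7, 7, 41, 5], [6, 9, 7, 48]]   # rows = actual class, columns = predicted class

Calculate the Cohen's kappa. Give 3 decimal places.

0.504

Observed agreement pₒ = trace/N = 148/233 = 0.6352
Expected agreement pₑ = Σ (rowᵢ·colᵢ)/N² = (74·64 + 29·38 + 60·64 + 70·67)/233² = 0.2647
κ = (pₒ − pₑ)/(1 − pₑ) = (0.6352 − 0.2647)/(1 − 0.2647) = 0.504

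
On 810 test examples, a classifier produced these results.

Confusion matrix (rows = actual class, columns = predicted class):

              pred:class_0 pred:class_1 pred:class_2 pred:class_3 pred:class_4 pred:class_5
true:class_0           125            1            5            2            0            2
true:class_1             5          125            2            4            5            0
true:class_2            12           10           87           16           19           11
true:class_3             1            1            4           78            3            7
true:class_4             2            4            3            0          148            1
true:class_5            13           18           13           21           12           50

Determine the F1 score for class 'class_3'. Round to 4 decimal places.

Treat 'class_3' as positive and all other classes as negative.
F1 score = 2·TP/(2·TP+FP+FN).
class_3: TP=78, FP=2+4+16+0+21=43, FN=1+1+4+3+7=16 → 156/215 = 0.72558

0.7256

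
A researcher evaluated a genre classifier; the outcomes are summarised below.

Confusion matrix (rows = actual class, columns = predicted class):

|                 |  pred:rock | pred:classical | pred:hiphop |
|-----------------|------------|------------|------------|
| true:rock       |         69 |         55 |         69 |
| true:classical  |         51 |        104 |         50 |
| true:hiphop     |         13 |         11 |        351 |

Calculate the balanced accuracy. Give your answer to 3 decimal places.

Balanced accuracy = mean of per-class recall.
  rock: recall = 69/193 = 0.3575
  classical: recall = 104/205 = 0.5073
  hiphop: recall = 351/375 = 0.9360
Mean = (0.3575 + 0.5073 + 0.9360) / 3 = 0.600

0.600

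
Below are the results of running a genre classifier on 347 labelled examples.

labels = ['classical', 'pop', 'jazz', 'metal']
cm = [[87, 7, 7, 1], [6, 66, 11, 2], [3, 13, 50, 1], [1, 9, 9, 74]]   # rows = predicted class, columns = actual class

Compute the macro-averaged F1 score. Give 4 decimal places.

0.7919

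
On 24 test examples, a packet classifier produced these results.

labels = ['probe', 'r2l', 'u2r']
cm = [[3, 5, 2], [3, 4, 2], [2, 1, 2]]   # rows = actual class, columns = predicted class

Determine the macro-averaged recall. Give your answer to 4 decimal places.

Per-class recall (TP/(TP+FN)):
  probe: TP=3, FN=5+2=7 → 3/10 = 0.30000
  r2l: TP=4, FN=3+2=5 → 4/9 = 0.44444
  u2r: TP=2, FN=2+1=3 → 2/5 = 0.40000
Macro-recall = mean = (0.30000 + 0.44444 + 0.40000) / 3 = 0.3815

0.3815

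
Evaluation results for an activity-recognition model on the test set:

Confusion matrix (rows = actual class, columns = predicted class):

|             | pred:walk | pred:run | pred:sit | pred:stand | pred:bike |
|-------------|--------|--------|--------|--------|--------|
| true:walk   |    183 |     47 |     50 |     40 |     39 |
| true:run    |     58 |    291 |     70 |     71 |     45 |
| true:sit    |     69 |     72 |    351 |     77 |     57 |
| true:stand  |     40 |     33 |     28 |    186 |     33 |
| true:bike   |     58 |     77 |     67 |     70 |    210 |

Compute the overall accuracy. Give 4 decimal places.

Accuracy = trace / total = (183+291+351+186+210=1221) / 2322 = 1221/2322 = 0.5258

0.5258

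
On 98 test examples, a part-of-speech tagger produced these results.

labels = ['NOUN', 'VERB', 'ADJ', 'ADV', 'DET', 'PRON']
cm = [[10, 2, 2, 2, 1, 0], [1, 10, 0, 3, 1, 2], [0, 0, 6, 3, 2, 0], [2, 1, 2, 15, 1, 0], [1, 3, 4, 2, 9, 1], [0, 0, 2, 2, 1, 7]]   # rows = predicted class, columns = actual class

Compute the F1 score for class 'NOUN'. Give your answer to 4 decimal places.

0.6452

F1 score = 2·TP/(2·TP+FP+FN).
NOUN: TP=10, FP=2+2+2+1+0=7, FN=1+0+2+1+0=4 → 20/31 = 0.64516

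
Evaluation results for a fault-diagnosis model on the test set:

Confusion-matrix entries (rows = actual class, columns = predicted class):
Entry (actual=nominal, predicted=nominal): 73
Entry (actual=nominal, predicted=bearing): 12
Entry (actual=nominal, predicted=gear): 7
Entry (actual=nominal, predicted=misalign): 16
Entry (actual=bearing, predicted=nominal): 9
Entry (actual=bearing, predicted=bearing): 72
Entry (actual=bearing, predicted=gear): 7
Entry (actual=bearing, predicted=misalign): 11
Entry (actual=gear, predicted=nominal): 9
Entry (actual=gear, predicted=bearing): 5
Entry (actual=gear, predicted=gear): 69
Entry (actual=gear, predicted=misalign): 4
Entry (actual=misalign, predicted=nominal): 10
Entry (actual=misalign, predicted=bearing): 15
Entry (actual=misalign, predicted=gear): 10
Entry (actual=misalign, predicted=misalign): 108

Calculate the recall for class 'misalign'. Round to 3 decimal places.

Take TP from the diagonal, FP from the rest of the 'misalign' prediction marginal, FN from the rest of the 'misalign' actual marginal.
recall = TP/(TP+FN).
misalign: TP=108, FN=10+15+10=35 → 108/143 = 0.7552

0.755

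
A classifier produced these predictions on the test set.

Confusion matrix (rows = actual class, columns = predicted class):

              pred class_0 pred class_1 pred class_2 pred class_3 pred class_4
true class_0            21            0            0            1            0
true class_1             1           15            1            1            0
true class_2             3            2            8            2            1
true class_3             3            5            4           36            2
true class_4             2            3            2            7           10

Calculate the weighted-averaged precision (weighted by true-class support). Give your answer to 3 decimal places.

0.704

Per-class precision (TP/(TP+FP)):
  class_0: TP=21, FP=1+3+3+2=9 → 21/30 = 0.7000
  class_1: TP=15, FP=0+2+5+3=10 → 15/25 = 0.6000
  class_2: TP=8, FP=0+1+4+2=7 → 8/15 = 0.5333
  class_3: TP=36, FP=1+1+2+7=11 → 36/47 = 0.7660
  class_4: TP=10, FP=0+0+1+2=3 → 10/13 = 0.7692
Weighted-precision = Σ (supportᵢ/N)·precisionᵢ with N=130: (22/130)·0.7000 + (18/130)·0.6000 + (16/130)·0.5333 + (50/130)·0.7660 + (24/130)·0.7692 = 0.704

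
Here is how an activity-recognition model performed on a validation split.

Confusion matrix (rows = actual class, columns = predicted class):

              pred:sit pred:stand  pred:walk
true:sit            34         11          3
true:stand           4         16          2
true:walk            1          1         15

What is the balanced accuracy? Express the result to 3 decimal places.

0.773

Balanced accuracy = mean of per-class recall.
  sit: recall = 34/48 = 0.7083
  stand: recall = 16/22 = 0.7273
  walk: recall = 15/17 = 0.8824
Mean = (0.7083 + 0.7273 + 0.8824) / 3 = 0.773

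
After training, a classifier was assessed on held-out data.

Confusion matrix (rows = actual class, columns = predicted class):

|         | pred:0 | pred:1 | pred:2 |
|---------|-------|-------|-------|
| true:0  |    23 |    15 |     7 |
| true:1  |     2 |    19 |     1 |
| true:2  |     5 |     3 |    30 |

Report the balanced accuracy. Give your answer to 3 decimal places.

0.721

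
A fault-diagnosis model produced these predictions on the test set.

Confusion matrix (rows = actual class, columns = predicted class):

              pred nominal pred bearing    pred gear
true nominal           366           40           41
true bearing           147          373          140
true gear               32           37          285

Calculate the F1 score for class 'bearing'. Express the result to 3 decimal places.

0.672

Take TP from the diagonal, FP from the rest of the 'bearing' prediction marginal, FN from the rest of the 'bearing' actual marginal.
F1 score = 2·TP/(2·TP+FP+FN).
bearing: TP=373, FP=40+37=77, FN=147+140=287 → 746/1110 = 0.6721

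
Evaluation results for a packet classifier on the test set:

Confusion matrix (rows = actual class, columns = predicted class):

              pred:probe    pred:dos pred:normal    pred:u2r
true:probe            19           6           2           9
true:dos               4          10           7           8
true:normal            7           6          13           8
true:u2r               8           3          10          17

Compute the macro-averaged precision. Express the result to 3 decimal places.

0.428

Per-class precision (TP/(TP+FP)):
  probe: TP=19, FP=4+7+8=19 → 19/38 = 0.5000
  dos: TP=10, FP=6+6+3=15 → 10/25 = 0.4000
  normal: TP=13, FP=2+7+10=19 → 13/32 = 0.4063
  u2r: TP=17, FP=9+8+8=25 → 17/42 = 0.4048
Macro-precision = mean = (0.5000 + 0.4000 + 0.4063 + 0.4048) / 4 = 0.428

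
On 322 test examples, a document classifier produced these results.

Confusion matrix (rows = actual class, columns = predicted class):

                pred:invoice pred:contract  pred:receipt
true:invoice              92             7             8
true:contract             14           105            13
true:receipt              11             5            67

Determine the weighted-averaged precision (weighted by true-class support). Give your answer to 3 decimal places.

Per-class precision (TP/(TP+FP)):
  invoice: TP=92, FP=14+11=25 → 92/117 = 0.7863
  contract: TP=105, FP=7+5=12 → 105/117 = 0.8974
  receipt: TP=67, FP=8+13=21 → 67/88 = 0.7614
Weighted-precision = Σ (supportᵢ/N)·precisionᵢ with N=322: (107/322)·0.7863 + (132/322)·0.8974 + (83/322)·0.7614 = 0.825

0.825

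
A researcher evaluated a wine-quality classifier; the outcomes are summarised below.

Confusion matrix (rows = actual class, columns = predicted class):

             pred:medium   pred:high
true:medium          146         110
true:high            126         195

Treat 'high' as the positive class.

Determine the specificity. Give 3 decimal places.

0.570

Specificity = TN/(TN+FP) = 146/(146+110) = 0.570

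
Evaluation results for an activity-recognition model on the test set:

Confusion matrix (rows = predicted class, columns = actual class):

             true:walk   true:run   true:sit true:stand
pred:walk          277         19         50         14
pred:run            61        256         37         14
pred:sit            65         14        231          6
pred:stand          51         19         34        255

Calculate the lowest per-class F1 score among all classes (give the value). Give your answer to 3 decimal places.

Per-class F1 score (2·TP/(2·TP+FP+FN)):
  walk: TP=277, FP=19+50+14=83, FN=61+65+51=177 → 554/814 = 0.6806
  run: TP=256, FP=61+37+14=112, FN=19+14+19=52 → 512/676 = 0.7574
  sit: TP=231, FP=65+14+6=85, FN=50+37+34=121 → 462/668 = 0.6916
  stand: TP=255, FP=51+19+34=104, FN=14+14+6=34 → 510/648 = 0.7870
Lowest is class 'walk' with F1 score = 0.681.

0.681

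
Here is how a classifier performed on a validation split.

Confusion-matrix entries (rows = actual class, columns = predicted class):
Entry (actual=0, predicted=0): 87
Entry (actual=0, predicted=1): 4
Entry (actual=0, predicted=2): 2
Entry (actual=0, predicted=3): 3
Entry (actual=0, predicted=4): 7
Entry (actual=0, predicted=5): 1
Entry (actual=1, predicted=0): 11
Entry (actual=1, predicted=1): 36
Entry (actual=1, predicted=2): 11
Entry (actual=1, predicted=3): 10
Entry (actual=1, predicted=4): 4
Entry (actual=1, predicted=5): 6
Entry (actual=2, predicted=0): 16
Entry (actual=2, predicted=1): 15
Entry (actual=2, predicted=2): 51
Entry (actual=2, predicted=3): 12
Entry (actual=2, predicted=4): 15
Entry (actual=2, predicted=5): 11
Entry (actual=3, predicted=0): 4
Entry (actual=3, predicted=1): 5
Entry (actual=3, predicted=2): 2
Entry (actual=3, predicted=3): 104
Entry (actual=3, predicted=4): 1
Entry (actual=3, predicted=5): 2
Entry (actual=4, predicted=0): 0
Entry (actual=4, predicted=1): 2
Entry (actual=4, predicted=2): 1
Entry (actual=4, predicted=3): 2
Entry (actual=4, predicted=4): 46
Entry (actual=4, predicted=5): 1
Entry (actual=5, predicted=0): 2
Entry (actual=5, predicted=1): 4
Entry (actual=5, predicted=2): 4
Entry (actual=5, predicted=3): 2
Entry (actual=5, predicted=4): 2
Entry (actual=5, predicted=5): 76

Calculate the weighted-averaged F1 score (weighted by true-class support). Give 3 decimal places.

Per-class F1 score (2·TP/(2·TP+FP+FN)):
  0: TP=87, FP=11+16+4+0+2=33, FN=4+2+3+7+1=17 → 174/224 = 0.7768
  1: TP=36, FP=4+15+5+2+4=30, FN=11+11+10+4+6=42 → 72/144 = 0.5000
  2: TP=51, FP=2+11+2+1+4=20, FN=16+15+12+15+11=69 → 102/191 = 0.5340
  3: TP=104, FP=3+10+12+2+2=29, FN=4+5+2+1+2=14 → 208/251 = 0.8287
  4: TP=46, FP=7+4+15+1+2=29, FN=0+2+1+2+1=6 → 92/127 = 0.7244
  5: TP=76, FP=1+6+11+2+1=21, FN=2+4+4+2+2=14 → 152/187 = 0.8128
Weighted-F1 score = Σ (supportᵢ/N)·F1 scoreᵢ with N=562: (104/562)·0.7768 + (78/562)·0.5000 + (120/562)·0.5340 + (118/562)·0.8287 + (52/562)·0.7244 + (90/562)·0.8128 = 0.698

0.698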